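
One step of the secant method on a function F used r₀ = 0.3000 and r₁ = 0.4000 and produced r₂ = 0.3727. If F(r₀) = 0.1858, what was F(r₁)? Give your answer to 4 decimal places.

-0.0698

The secant line through (0.3000, 0.1858) and (0.4000, F(r₁)) crosses zero at r₂ = 0.3727.
So (0.3000, 0.1858), (0.4000, F(r₁)), (0.3727, 0) are collinear:
F(r₁) = 0.1858 · (0.4000 − 0.3727) / (0.3000 − 0.3727) = 0.1858 · (0.027300)/(-0.072700) = -0.069771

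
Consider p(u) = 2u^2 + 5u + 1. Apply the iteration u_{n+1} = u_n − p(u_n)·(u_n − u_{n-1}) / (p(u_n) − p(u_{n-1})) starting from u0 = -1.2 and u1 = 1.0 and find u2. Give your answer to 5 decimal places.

p(-1.2) = -2.1200000, p(1.0) = 8.0000000
u2 = 1.0000000 − 8.0000000·(1.0000000 − (-1.2000000)) / (8.0000000 − (-2.1200000)) = 1.0000000 − (17.6000000)/(10.1200000) = -0.7391304

-0.73913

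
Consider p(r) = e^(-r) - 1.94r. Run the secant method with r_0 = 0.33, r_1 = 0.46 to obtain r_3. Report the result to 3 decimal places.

0.360

p(0.33) = 0.07872, p(0.46) = -0.26112
r_2 = 0.46000 − (-0.26112)·(0.46000 − 0.33000) / (-0.26112 − 0.07872) = 0.46000 − (-0.03395)/(-0.33984) = 0.36011
p(0.36011) = -0.00103
r_3 = 0.36011 − (-0.00103)·(0.36011 − 0.46000) / (-0.00103 − (-0.26112)) = 0.36011 − (0.00010)/(0.26009) = 0.35972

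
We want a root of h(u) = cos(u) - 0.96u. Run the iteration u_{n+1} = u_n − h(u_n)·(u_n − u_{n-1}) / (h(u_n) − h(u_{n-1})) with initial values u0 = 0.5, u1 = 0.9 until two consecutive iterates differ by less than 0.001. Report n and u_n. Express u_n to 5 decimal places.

h(0.5) = 0.3975826, h(0.9) = -0.2423900
u2 = 0.9000000 − (-0.2423900)·(0.4000000)/(-0.6399726) = 0.7484997;  |Δ| = 0.1515003
h(0.7484997) = 0.0141509
u3 = 0.7484997 − 0.0141509·(-0.1515003)/(0.2565410) = 0.7568566;  |Δ| = 0.0083568
h(0.7568566) = 0.0004157
u4 = 0.7568566 − 0.0004157·(0.0083568)/(-0.0137352) = 0.7571095;  |Δ| = 0.0002529
|u4 − u3| = 0.0002529 < 0.001

n = 4, u_n = 0.75711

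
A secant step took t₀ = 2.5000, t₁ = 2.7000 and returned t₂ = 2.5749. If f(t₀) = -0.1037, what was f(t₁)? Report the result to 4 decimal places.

The secant line through (2.5000, -0.1037) and (2.7000, f(t₁)) crosses zero at t₂ = 2.5749.
So (2.5000, -0.1037), (2.7000, f(t₁)), (2.5749, 0) are collinear:
f(t₁) = -0.1037 · (2.7000 − 2.5749) / (2.5000 − 2.5749) = -0.1037 · (0.125100)/(-0.074900) = 0.173203

0.1732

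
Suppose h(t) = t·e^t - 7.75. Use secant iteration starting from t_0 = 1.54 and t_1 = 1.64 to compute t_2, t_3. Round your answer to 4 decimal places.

1.5846, 1.5862

h(1.54) = -0.566531, h(1.64) = 0.704478
t_2 = 1.640000 − 0.704478·(1.640000 − 1.540000) / (0.704478 − (-0.566531)) = 1.640000 − (0.070448)/(1.271009) = 1.584573
h(1.584573) = -0.021703
t_3 = 1.584573 − (-0.021703)·(1.584573 − 1.640000) / (-0.021703 − 0.704478) = 1.584573 − (0.001203)/(-0.726181) = 1.586230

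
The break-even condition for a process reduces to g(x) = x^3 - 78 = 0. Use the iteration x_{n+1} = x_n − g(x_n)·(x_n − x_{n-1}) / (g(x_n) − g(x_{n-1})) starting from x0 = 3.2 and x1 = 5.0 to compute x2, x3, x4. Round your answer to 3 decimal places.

g(3.2) = -45.23200, g(5.0) = 47.00000
x2 = 5.00000 − 47.00000·(5.00000 − 3.20000) / (47.00000 − (-45.23200)) = 5.00000 − (84.60000)/(92.23200) = 4.08275
g(4.08275) = -9.94537
x3 = 4.08275 − (-9.94537)·(4.08275 − 5.00000) / (-9.94537 − 47.00000) = 4.08275 − (9.12241)/(-56.94537) = 4.24294
g(4.24294) = -1.61610
x4 = 4.24294 − (-1.61610)·(4.24294 − 4.08275) / (-1.61610 − (-9.94537)) = 4.24294 − (-0.25889)/(8.32927) = 4.27403

4.083, 4.243, 4.274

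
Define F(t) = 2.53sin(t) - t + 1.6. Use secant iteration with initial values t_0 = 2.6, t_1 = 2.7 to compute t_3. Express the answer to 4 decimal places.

F(2.6) = 0.304218, F(2.7) = -0.018729
t_2 = 2.700000 − (-0.018729)·(2.700000 − 2.600000) / (-0.018729 − 0.304218) = 2.700000 − (-0.001873)/(-0.322947) = 2.694201
F(2.694201) = 0.000317
t_3 = 2.694201 − 0.000317·(2.694201 − 2.700000) / (0.000317 − (-0.018729)) = 2.694201 − (-0.000002)/(0.019046) = 2.694297

2.6943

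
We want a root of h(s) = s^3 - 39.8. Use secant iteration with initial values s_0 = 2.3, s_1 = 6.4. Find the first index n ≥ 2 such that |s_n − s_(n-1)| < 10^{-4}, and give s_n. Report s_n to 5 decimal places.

n = 8, s_n = 3.41424

h(2.3) = -27.6330000, h(6.4) = 222.3440000
s_2 = 6.4000000 − 222.3440000·(4.1000000)/(249.9770000) = 2.7532229;  |Δ| = 3.6467771
h(2.7532229) = -18.9299198
s_3 = 2.7532229 − (-18.9299198)·(-3.6467771)/(-241.2739198) = 3.0393425;  |Δ| = 0.2861196
h(3.0393425) = -11.7237611
s_4 = 3.0393425 − (-11.7237611)·(0.2861196)/(7.2061587) = 3.5048329;  |Δ| = 0.4654904
h(3.5048329) = 3.2528554
s_5 = 3.5048329 − 3.2528554·(0.4654904)/(14.9766165) = 3.4037304;  |Δ| = 0.1011025
h(3.4037304) = -0.3664861
s_6 = 3.4037304 − (-0.3664861)·(-0.1011025)/(-3.6193415) = 3.4139678;  |Δ| = 0.0102374
h(3.4139678) = -0.0096022
s_7 = 3.4139678 − (-0.0096022)·(0.0102374)/(0.3568838) = 3.4142433;  |Δ| = 0.0002754
h(3.4142433) = 0.0000296
s_8 = 3.4142433 − 0.0000296·(0.0002754)/(0.0096319) = 3.4142424;  |Δ| = 0.0000008
|s_8 − s_7| = 0.0000008 < 10^{-4}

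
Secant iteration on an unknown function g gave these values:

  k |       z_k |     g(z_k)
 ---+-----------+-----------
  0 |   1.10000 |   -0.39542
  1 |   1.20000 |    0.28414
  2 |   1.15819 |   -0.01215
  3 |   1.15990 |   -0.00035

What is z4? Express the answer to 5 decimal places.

1.15995

z4 = 1.15990 − (-0.00035)·(1.15990 − 1.15819) / (-0.00035 − (-0.01215))
   = 1.15990 − (-0.0000006)/(0.0118000) = 1.1599507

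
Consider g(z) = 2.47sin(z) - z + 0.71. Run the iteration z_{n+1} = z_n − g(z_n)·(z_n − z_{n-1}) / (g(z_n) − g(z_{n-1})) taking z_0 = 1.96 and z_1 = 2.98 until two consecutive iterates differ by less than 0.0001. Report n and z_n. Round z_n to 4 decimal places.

g(1.96) = 1.035272, g(2.98) = -1.872601
z_2 = 2.980000 − (-1.872601)·(1.020000)/(-2.907873) = 2.323144;  |Δ| = 0.656856
g(2.323144) = 0.190169
z_3 = 2.323144 − 0.190169·(-0.656856)/(2.062770) = 2.383701;  |Δ| = 0.060556
g(2.383701) = 0.024158
z_4 = 2.383701 − 0.024158·(0.060556)/(-0.166011) = 2.392513;  |Δ| = 0.008812
g(2.392513) = -0.000528
z_5 = 2.392513 − (-0.000528)·(0.008812)/(-0.024686) = 2.392324;  |Δ| = 0.000189
g(2.392324) = 0.000001
z_6 = 2.392324 − 0.000001·(-0.000189)/(0.000530) = 2.392325;  |Δ| = 0.000000
|z_6 − z_5| = 0.000000 < 0.0001

n = 6, z_n = 2.3923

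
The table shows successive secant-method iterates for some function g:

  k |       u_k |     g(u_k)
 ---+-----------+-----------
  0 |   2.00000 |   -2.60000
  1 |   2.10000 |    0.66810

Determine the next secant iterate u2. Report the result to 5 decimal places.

u2 = 2.10000 − 0.66810·(2.10000 − 2.00000) / (0.66810 − (-2.60000))
   = 2.10000 − (0.0668100)/(3.2681000) = 2.0795569

2.07956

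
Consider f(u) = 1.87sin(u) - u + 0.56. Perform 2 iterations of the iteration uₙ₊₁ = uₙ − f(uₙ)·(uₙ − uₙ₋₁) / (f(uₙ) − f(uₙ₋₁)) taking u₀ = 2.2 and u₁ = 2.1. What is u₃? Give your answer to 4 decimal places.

2.1376

f(2.2) = -0.128112, f(2.1) = 0.074202
u₂ = 2.100000 − 0.074202·(2.100000 − 2.200000) / (0.074202 − (-0.128112)) = 2.100000 − (-0.007420)/(0.202313) = 2.136677
f(2.136677) = 0.001822
u₃ = 2.136677 − 0.001822·(2.136677 − 2.100000) / (0.001822 − 0.074202) = 2.136677 − (0.000067)/(-0.072379) = 2.137600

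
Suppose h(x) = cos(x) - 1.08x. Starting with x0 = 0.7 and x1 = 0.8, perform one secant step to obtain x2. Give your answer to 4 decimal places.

0.7050

h(0.7) = 0.008842, h(0.8) = -0.167293
x2 = 0.800000 − (-0.167293)·(0.800000 − 0.700000) / (-0.167293 − 0.008842) = 0.800000 − (-0.016729)/(-0.176135) = 0.705020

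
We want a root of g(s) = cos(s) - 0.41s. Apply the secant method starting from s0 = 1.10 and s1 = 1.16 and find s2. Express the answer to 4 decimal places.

1.1020

g(1.10) = 0.002596, g(1.16) = -0.076260
s2 = 1.160000 − (-0.076260)·(1.160000 − 1.100000) / (-0.076260 − 0.002596) = 1.160000 − (-0.004576)/(-0.078857) = 1.101975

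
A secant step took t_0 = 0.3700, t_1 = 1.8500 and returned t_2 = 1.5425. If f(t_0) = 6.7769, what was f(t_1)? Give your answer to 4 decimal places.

-1.7773

The secant line through (0.3700, 6.7769) and (1.8500, f(t_1)) crosses zero at t_2 = 1.5425.
So (0.3700, 6.7769), (1.8500, f(t_1)), (1.5425, 0) are collinear:
f(t_1) = 6.7769 · (1.8500 − 1.5425) / (0.3700 − 1.5425) = 6.7769 · (0.307500)/(-1.172500) = -1.777311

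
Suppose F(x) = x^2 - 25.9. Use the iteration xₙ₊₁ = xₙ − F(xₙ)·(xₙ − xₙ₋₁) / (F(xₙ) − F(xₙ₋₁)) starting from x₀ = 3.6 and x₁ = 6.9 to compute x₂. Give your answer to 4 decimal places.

F(3.6) = -12.940000, F(6.9) = 21.710000
x₂ = 6.900000 − 21.710000·(6.900000 − 3.600000) / (21.710000 − (-12.940000)) = 6.900000 − (71.643000)/(34.650000) = 4.832381

4.8324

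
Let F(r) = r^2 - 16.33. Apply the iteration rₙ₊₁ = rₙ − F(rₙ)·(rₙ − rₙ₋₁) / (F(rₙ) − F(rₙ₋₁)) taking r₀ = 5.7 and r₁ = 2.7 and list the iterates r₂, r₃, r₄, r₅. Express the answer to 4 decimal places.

3.7762, 4.0959, 4.0392, 4.0410

F(5.7) = 16.160000, F(2.7) = -9.040000
r₂ = 2.700000 − (-9.040000)·(2.700000 − 5.700000) / (-9.040000 − 16.160000) = 2.700000 − (27.120000)/(-25.200000) = 3.776190
F(3.776190) = -2.070385
r₃ = 3.776190 − (-2.070385)·(3.776190 − 2.700000) / (-2.070385 − (-9.040000)) = 3.776190 − (-2.228129)/(6.969615) = 4.095882
F(4.095882) = 0.446252
r₄ = 4.095882 − 0.446252·(4.095882 − 3.776190) / (0.446252 − (-2.070385)) = 4.095882 − (0.142663)/(2.516638) = 4.039194
F(4.039194) = -0.014909
r₅ = 4.039194 − (-0.014909)·(4.039194 − 4.095882) / (-0.014909 − 0.446252) = 4.039194 − (0.000845)/(-0.461161) = 4.041027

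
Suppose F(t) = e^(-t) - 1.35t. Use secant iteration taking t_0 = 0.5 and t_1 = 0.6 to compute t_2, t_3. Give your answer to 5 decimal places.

0.46447, 0.46521

F(0.5) = -0.0684693, F(0.6) = -0.2611884
t_2 = 0.6000000 − (-0.2611884)·(0.6000000 − 0.5000000) / (-0.2611884 − (-0.0684693)) = 0.6000000 − (-0.0261188)/(-0.1927190) = 0.4644719
F(0.4644719) = 0.0014298
t_3 = 0.4644719 − 0.0014298·(0.4644719 − 0.6000000) / (0.0014298 − (-0.2611884)) = 0.4644719 − (-0.0001938)/(0.2626181) = 0.4652098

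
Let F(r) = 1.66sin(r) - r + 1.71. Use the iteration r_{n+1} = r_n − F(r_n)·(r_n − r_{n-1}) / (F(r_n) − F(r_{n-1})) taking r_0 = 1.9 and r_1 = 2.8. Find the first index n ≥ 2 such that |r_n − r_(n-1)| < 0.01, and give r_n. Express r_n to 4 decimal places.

n = 4, r_n = 2.5858

F(1.9) = 1.380858, F(2.8) = -0.533920
r_2 = 2.800000 − (-0.533920)·(0.900000)/(-1.914778) = 2.549043;  |Δ| = 0.250957
F(2.549043) = 0.088031
r_3 = 2.549043 − 0.088031·(-0.250957)/(0.621951) = 2.584563;  |Δ| = 0.035521
F(2.584563) = 0.003024
r_4 = 2.584563 − 0.003024·(0.035521)/(-0.085007) = 2.585827;  |Δ| = 0.001264
|r_4 − r_3| = 0.001264 < 0.01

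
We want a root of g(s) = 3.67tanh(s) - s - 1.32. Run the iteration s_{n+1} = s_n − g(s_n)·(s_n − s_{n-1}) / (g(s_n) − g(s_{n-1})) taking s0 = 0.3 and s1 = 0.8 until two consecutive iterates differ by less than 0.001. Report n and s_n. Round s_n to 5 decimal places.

g(0.3) = -0.5508827, g(0.8) = 0.3170149
s2 = 0.8000000 − 0.3170149·(0.5000000)/(0.8678977) = 0.6173662;  |Δ| = 0.1826338
g(0.6173662) = 0.0785338
s3 = 0.6173662 − 0.0785338·(-0.1826338)/(-0.2384812) = 0.5572234;  |Δ| = 0.0601428
g(0.5572234) = -0.0205176
s4 = 0.5572234 − (-0.0205176)·(-0.0601428)/(-0.0990514) = 0.5696814;  |Δ| = 0.0124580
g(0.5696814) = 0.0008283
s5 = 0.5696814 − 0.0008283·(0.0124580)/(0.0213459) = 0.5691980;  |Δ| = 0.0004834
|s5 − s4| = 0.0004834 < 0.001

n = 5, s_n = 0.56920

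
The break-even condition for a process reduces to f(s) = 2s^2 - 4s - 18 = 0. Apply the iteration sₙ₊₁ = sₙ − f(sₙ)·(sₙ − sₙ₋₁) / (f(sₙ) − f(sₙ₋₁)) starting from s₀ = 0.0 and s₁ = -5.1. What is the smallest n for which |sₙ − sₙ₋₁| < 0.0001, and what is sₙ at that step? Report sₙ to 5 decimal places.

n = 7, sₙ = -2.16228

f(0.0) = -18.0000000, f(-5.1) = 54.4200000
s₂ = -5.1000000 − 54.4200000·(-5.1000000)/(72.4200000) = -1.2676056;  |Δ| = 3.8323944
f(-1.2676056) = -9.7159294
s₃ = -1.2676056 − (-9.7159294)·(3.8323944)/(-64.1359294) = -1.8481737;  |Δ| = 0.5805681
f(-1.8481737) = -3.7758131
s₄ = -1.8481737 − (-3.7758131)·(-0.5805681)/(5.9401163) = -2.2172097;  |Δ| = 0.3690360
f(-2.2172097) = 0.7008761
s₅ = -2.2172097 − 0.7008761·(-0.3690360)/(4.4766891) = -2.1594329;  |Δ| = 0.0577767
f(-2.1594329) = -0.0359671
s₆ = -2.1594329 − (-0.0359671)·(0.0577767)/(-0.7368431) = -2.1622532;  |Δ| = 0.0028202
f(-2.1622532) = -0.0003100
s₇ = -2.1622532 − (-0.0003100)·(-0.0028202)/(0.0356571) = -2.1622777;  |Δ| = 0.0000245
|s₇ − s₆| = 0.0000245 < 0.0001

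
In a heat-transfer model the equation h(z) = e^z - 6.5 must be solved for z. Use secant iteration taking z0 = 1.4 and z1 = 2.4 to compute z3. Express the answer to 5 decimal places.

h(1.4) = -2.4448000, h(2.4) = 4.5231764
z2 = 2.4000000 − 4.5231764·(2.4000000 − 1.4000000) / (4.5231764 − (-2.4448000)) = 2.4000000 − (4.5231764)/(6.9679764) = 1.7508623
h(1.7508623) = -0.7404332
z3 = 1.7508623 − (-0.7404332)·(1.7508623 − 2.4000000) / (-0.7404332 − 4.5231764) = 1.7508623 − (0.4806431)/(-5.2636095) = 1.8421766

1.84218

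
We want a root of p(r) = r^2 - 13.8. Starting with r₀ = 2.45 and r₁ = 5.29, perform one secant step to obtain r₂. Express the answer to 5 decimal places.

p(2.45) = -7.7975000, p(5.29) = 14.1841000
r₂ = 5.2900000 − 14.1841000·(5.2900000 − 2.4500000) / (14.1841000 − (-7.7975000)) = 5.2900000 − (40.2828440)/(21.9816000) = 3.4574289

3.45743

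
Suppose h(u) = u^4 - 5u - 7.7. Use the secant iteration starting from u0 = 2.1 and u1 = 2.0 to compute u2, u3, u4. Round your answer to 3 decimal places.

2.058, 2.060, 2.060

h(2.1) = 1.24810, h(2.0) = -1.70000
u2 = 2.00000 − (-1.70000)·(2.00000 − 2.10000) / (-1.70000 − 1.24810) = 2.00000 − (0.17000)/(-2.94810) = 2.05766
h(2.05766) = -0.06172
u3 = 2.05766 − (-0.06172)·(2.05766 − 2.00000) / (-0.06172 − (-1.70000)) = 2.05766 − (-0.00356)/(1.63828) = 2.05984
h(2.05984) = 0.00324
u4 = 2.05984 − 0.00324·(2.05984 − 2.05766) / (0.00324 − (-0.06172)) = 2.05984 − (0.00001)/(0.06496) = 2.05973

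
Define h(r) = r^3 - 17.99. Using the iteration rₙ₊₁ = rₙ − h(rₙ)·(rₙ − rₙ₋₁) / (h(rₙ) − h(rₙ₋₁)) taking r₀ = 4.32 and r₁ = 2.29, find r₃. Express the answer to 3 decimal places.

h(4.32) = 62.63157, h(2.29) = -5.98101
r₂ = 2.29000 − (-5.98101)·(2.29000 − 4.32000) / (-5.98101 − 62.63157) = 2.29000 − (12.14145)/(-68.61258) = 2.46696
h(2.46696) = -2.97641
r₃ = 2.46696 − (-2.97641)·(2.46696 − 2.29000) / (-2.97641 − (-5.98101)) = 2.46696 − (-0.52670)/(3.00460) = 2.64225

2.642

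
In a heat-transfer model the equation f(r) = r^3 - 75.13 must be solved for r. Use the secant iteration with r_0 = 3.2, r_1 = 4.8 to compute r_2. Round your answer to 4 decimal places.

4.0709

f(3.2) = -42.362000, f(4.8) = 35.462000
r_2 = 4.800000 − 35.462000·(4.800000 − 3.200000) / (35.462000 − (-42.362000)) = 4.800000 − (56.739200)/(77.824000) = 4.070929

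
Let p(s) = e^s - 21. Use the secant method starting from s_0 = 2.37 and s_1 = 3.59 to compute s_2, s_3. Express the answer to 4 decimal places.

p(2.37) = -10.302608, p(3.59) = 15.234076
s_2 = 3.590000 − 15.234076·(3.590000 − 2.370000) / (15.234076 − (-10.302608)) = 3.590000 − (18.585573)/(25.536684) = 2.862201
p(2.862201) = -3.499998
s_3 = 2.862201 − (-3.499998)·(2.862201 − 3.590000) / (-3.499998 − 15.234076) = 2.862201 − (2.547295)/(-18.734074) = 2.998172

2.8622, 2.9982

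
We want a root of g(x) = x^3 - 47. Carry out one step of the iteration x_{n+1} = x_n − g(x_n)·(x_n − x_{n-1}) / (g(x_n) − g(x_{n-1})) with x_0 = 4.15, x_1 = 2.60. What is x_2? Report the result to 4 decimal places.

g(4.15) = 24.473375, g(2.60) = -29.424000
x_2 = 2.600000 − (-29.424000)·(2.600000 − 4.150000) / (-29.424000 − 24.473375) = 2.600000 − (45.607200)/(-53.897375) = 3.446186

3.4462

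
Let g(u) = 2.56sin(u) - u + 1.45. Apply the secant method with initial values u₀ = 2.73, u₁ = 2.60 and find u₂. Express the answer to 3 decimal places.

2.652

g(2.73) = -0.25582, g(2.60) = 0.16968
u₂ = 2.60000 − 0.16968·(2.60000 − 2.73000) / (0.16968 − (-0.25582)) = 2.60000 − (-0.02206)/(0.42551) = 2.65184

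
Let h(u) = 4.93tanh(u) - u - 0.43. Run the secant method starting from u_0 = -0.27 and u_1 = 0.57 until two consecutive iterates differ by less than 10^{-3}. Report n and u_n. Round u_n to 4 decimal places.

n = 5, u_n = 0.1100

h(-0.27) = -1.459670, h(0.57) = 1.540721
u_2 = 0.570000 − 1.540721·(0.840000)/(3.000392) = 0.138654;  |Δ| = 0.431346
h(0.138654) = 0.110565
u_3 = 0.138654 − 0.110565·(-0.431346)/(-1.430157) = 0.105307;  |Δ| = 0.033347
h(0.105307) = -0.018053
u_4 = 0.105307 − (-0.018053)·(-0.033347)/(-0.128618) = 0.109988;  |Δ| = 0.004681
h(0.109988) = 0.000077
u_5 = 0.109988 − 0.000077·(0.004681)/(0.018130) = 0.109968;  |Δ| = 0.000020
|u_5 − u_4| = 0.000020 < 10^{-3}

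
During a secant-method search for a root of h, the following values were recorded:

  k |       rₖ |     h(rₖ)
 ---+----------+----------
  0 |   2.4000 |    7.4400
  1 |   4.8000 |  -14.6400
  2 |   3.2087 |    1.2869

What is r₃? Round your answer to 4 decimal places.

3.3373

r₃ = 3.2087 − 1.2869·(3.2087 − 4.8000) / (1.2869 − (-14.6400))
   = 3.2087 − (-2.047844)/(15.926900) = 3.337278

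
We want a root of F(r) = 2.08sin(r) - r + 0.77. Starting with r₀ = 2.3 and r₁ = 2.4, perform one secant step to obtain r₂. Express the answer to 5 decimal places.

2.30856

F(2.3) = 0.0210668, F(2.4) = -0.2250366
r₂ = 2.4000000 − (-0.2250366)·(2.4000000 − 2.3000000) / (-0.2250366 − 0.0210668) = 2.4000000 − (-0.0225037)/(-0.2461034) = 2.3085602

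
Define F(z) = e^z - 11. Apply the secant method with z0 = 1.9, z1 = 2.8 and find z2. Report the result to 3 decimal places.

2.298

F(1.9) = -4.31411, F(2.8) = 5.44465
z2 = 2.80000 − 5.44465·(2.80000 − 1.90000) / (5.44465 − (-4.31411)) = 2.80000 − (4.90018)/(9.75875) = 2.29787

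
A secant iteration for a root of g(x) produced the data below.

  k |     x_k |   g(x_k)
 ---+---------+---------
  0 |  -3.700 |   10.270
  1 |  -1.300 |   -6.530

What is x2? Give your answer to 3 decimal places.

x2 = -1.300 − (-6.530)·(-1.300 − (-3.700)) / (-6.530 − 10.270)
   = -1.300 − (-15.67200)/(-16.80000) = -2.23286

-2.233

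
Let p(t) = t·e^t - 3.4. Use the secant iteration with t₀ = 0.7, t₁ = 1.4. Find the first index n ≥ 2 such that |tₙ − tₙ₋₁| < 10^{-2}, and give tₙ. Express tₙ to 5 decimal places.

p(0.7) = -1.9903731, p(1.4) = 2.2772800
t₂ = 1.4000000 − 2.2772800·(0.7000000)/(4.2676531) = 1.0264701;  |Δ| = 0.3735299
p(1.0264701) = -0.5349209
t₃ = 1.0264701 − (-0.5349209)·(-0.3735299)/(-2.8122009) = 1.0975209;  |Δ| = 0.0710507
p(1.0975209) = -0.1110291
t₄ = 1.0975209 − (-0.1110291)·(0.0710507)/(0.4238918) = 1.1161310;  |Δ| = 0.0186102
p(1.1161310) = 0.0075695
t₅ = 1.1161310 − 0.0075695·(0.0186102)/(0.1185986) = 1.1149432;  |Δ| = 0.0011878
|t₅ − t₄| = 0.0011878 < 10^{-2}

n = 5, tₙ = 1.11494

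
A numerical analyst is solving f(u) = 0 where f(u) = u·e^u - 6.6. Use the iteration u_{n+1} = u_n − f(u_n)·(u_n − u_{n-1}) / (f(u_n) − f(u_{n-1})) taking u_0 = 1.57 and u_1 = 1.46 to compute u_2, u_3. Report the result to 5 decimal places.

1.48736, 1.48901

f(1.57) = 0.9464377, f(1.46) = -0.3132991
u_2 = 1.4600000 − (-0.3132991)·(1.4600000 − 1.5700000) / (-0.3132991 − 0.9464377) = 1.4600000 − (0.0344629)/(-1.2597368) = 1.4873572
f(1.4873572) = -0.0178720
u_3 = 1.4873572 − (-0.0178720)·(1.4873572 − 1.4600000) / (-0.0178720 − (-0.3132991)) = 1.4873572 − (-0.0004889)/(0.2954271) = 1.4890122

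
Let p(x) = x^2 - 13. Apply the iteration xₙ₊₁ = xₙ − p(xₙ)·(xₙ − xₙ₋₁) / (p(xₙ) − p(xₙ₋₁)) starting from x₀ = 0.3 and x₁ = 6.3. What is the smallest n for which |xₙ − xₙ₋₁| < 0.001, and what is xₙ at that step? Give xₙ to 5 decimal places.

p(0.3) = -12.9100000, p(6.3) = 26.6900000
x₂ = 6.3000000 − 26.6900000·(6.0000000)/(39.6000000) = 2.2560606;  |Δ| = 4.0439394
p(2.2560606) = -7.9101905
x₃ = 2.2560606 − (-7.9101905)·(-4.0439394)/(-34.6001905) = 3.1805738;  |Δ| = 0.9245131
p(3.1805738) = -2.8839506
x₄ = 3.1805738 − (-2.8839506)·(0.9245131)/(5.0262400) = 3.7110399;  |Δ| = 0.5304662
p(3.7110399) = 0.7718173
x₅ = 3.7110399 − 0.7718173·(0.5304662)/(3.6557679) = 3.5990462;  |Δ| = 0.1119937
p(3.5990462) = -0.0468663
x₆ = 3.5990462 − (-0.0468663)·(-0.1119937)/(-0.8186836) = 3.6054574;  |Δ| = 0.0064112
p(3.6054574) = -0.0006769
x₇ = 3.6054574 − (-0.0006769)·(0.0064112)/(0.0461894) = 3.6055514;  |Δ| = 0.0000940
|x₇ − x₆| = 0.0000940 < 0.001

n = 7, xₙ = 3.60555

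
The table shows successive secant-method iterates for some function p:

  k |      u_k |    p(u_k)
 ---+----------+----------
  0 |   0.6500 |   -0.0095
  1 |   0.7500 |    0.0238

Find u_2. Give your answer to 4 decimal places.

0.6785

u_2 = 0.7500 − 0.0238·(0.7500 − 0.6500) / (0.0238 − (-0.0095))
   = 0.7500 − (0.002380)/(0.033300) = 0.678529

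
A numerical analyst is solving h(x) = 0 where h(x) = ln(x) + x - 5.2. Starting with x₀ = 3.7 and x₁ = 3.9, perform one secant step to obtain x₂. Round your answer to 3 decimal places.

3.852

h(3.7) = -0.19167, h(3.9) = 0.06098
x₂ = 3.90000 − 0.06098·(3.90000 − 3.70000) / (0.06098 − (-0.19167)) = 3.90000 − (0.01220)/(0.25264) = 3.85173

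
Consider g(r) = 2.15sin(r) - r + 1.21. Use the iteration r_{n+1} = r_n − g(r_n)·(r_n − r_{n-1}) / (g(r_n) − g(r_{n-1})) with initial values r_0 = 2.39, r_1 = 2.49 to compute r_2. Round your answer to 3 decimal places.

g(2.39) = 0.28803, g(2.49) = 0.02388
r_2 = 2.49000 − 0.02388·(2.49000 − 2.39000) / (0.02388 − 0.28803) = 2.49000 − (0.00239)/(-0.26415) = 2.49904

2.499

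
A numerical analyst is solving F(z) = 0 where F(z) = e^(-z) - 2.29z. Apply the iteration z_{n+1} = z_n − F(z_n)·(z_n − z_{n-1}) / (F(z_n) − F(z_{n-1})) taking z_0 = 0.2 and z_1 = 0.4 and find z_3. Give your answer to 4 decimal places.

0.3178

F(0.2) = 0.360731, F(0.4) = -0.245680
z_2 = 0.400000 − (-0.245680)·(0.400000 − 0.200000) / (-0.245680 − 0.360731) = 0.400000 − (-0.049136)/(-0.606411) = 0.318972
F(0.318972) = -0.003551
z_3 = 0.318972 − (-0.003551)·(0.318972 − 0.400000) / (-0.003551 − (-0.245680)) = 0.318972 − (0.000288)/(0.242129) = 0.317784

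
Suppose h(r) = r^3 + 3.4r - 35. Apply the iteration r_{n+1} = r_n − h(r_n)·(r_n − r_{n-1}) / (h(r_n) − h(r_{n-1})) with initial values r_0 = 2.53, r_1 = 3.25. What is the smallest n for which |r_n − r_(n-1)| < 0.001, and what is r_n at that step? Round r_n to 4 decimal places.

h(2.53) = -10.203723, h(3.25) = 10.378125
r_2 = 3.250000 − 10.378125·(0.720000)/(20.581848) = 2.886950;  |Δ| = 0.363050
h(2.886950) = -1.123156
r_3 = 2.886950 − (-1.123156)·(-0.363050)/(-11.501281) = 2.922403;  |Δ| = 0.035454
h(2.922403) = -0.105220
r_4 = 2.922403 − (-0.105220)·(0.035454)/(1.017936) = 2.926068;  |Δ| = 0.003665
h(2.926068) = 0.001252
r_5 = 2.926068 − 0.001252·(0.003665)/(0.106472) = 2.926025;  |Δ| = 0.000043
|r_5 − r_4| = 0.000043 < 0.001

n = 5, r_n = 2.9260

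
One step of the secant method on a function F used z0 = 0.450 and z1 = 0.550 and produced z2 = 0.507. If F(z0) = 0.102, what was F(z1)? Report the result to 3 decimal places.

-0.077

The secant line through (0.450, 0.102) and (0.550, F(z1)) crosses zero at z2 = 0.507.
So (0.450, 0.102), (0.550, F(z1)), (0.507, 0) are collinear:
F(z1) = 0.102 · (0.550 − 0.507) / (0.450 − 0.507) = 0.102 · (0.04300)/(-0.05700) = -0.07695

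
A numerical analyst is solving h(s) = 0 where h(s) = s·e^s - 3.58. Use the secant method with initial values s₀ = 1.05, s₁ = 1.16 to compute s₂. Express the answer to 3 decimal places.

1.141

h(1.05) = -0.57947, h(1.16) = 0.12032
s₂ = 1.16000 − 0.12032·(1.16000 − 1.05000) / (0.12032 − (-0.57947)) = 1.16000 − (0.01324)/(0.69979) = 1.14109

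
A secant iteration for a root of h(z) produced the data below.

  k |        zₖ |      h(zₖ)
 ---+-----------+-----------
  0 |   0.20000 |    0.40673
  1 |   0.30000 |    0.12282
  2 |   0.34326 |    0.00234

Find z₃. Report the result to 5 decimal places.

0.34410

z₃ = 0.34326 − 0.00234·(0.34326 − 0.30000) / (0.00234 − 0.12282)
   = 0.34326 − (0.0001012)/(-0.1204800) = 0.3441002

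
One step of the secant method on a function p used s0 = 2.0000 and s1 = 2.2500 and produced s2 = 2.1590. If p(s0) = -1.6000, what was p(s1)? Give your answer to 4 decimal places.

The secant line through (2.0000, -1.6000) and (2.2500, p(s1)) crosses zero at s2 = 2.1590.
So (2.0000, -1.6000), (2.2500, p(s1)), (2.1590, 0) are collinear:
p(s1) = -1.6000 · (2.2500 − 2.1590) / (2.0000 − 2.1590) = -1.6000 · (0.091000)/(-0.159000) = 0.915723

0.9157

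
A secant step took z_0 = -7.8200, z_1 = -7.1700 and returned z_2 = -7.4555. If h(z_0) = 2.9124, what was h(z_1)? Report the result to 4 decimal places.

The secant line through (-7.8200, 2.9124) and (-7.1700, h(z_1)) crosses zero at z_2 = -7.4555.
So (-7.8200, 2.9124), (-7.1700, h(z_1)), (-7.4555, 0) are collinear:
h(z_1) = 2.9124 · (-7.1700 − (-7.4555)) / (-7.8200 − (-7.4555)) = 2.9124 · (0.285500)/(-0.364500) = -2.281180

-2.2812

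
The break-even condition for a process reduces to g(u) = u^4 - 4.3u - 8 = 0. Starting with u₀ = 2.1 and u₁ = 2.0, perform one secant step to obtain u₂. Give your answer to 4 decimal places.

g(2.1) = 2.418100, g(2.0) = -0.600000
u₂ = 2.000000 − (-0.600000)·(2.000000 − 2.100000) / (-0.600000 − 2.418100) = 2.000000 − (0.060000)/(-3.018100) = 2.019880

2.0199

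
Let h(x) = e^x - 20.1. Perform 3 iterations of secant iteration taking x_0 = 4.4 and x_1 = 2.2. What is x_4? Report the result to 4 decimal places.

2.9454

h(4.4) = 61.350869, h(2.2) = -11.074987
x_2 = 2.200000 − (-11.074987)·(2.200000 − 4.400000) / (-11.074987 − 61.350869) = 2.200000 − (24.364970)/(-72.425855) = 2.536413
h(2.536413) = -7.465735
x_3 = 2.536413 − (-7.465735)·(2.536413 − 2.200000) / (-7.465735 − (-11.074987)) = 2.536413 − (-2.511567)/(3.609252) = 3.232282
h(3.232282) = 5.237406
x_4 = 3.232282 − 5.237406·(3.232282 − 2.536413) / (5.237406 − (-7.465735)) = 3.232282 − (3.644549)/(12.703140) = 2.945380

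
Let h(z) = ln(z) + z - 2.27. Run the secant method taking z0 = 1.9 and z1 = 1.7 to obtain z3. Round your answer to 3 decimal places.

1.725

h(1.9) = 0.27185, h(1.7) = -0.03937
z2 = 1.70000 − (-0.03937)·(1.70000 − 1.90000) / (-0.03937 − 0.27185) = 1.70000 − (0.00787)/(-0.31123) = 1.72530
h(1.72530) = 0.00070
z3 = 1.72530 − 0.00070·(1.72530 − 1.70000) / (0.00070 − (-0.03937)) = 1.72530 − (0.00002)/(0.04007) = 1.72486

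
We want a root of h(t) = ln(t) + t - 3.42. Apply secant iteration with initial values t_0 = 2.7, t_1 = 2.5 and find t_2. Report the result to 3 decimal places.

h(2.7) = 0.27325, h(2.5) = -0.00371
t_2 = 2.50000 − (-0.00371)·(2.50000 − 2.70000) / (-0.00371 − 0.27325) = 2.50000 − (0.00074)/(-0.27696) = 2.50268

2.503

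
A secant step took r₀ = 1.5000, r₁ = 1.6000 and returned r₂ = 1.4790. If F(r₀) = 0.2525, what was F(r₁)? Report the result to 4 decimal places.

1.4549

The secant line through (1.5000, 0.2525) and (1.6000, F(r₁)) crosses zero at r₂ = 1.4790.
So (1.5000, 0.2525), (1.6000, F(r₁)), (1.4790, 0) are collinear:
F(r₁) = 0.2525 · (1.6000 − 1.4790) / (1.5000 − 1.4790) = 0.2525 · (0.121000)/(0.021000) = 1.454881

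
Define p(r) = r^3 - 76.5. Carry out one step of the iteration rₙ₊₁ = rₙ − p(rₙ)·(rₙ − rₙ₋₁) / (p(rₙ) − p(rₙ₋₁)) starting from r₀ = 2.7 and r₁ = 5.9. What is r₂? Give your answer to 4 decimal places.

3.6791

p(2.7) = -56.817000, p(5.9) = 128.879000
r₂ = 5.900000 − 128.879000·(5.900000 − 2.700000) / (128.879000 − (-56.817000)) = 5.900000 − (412.412800)/(185.696000) = 3.679097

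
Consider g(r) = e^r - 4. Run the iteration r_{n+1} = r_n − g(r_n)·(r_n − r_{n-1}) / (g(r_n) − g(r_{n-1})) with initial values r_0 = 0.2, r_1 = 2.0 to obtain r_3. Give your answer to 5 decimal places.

g(0.2) = -2.7785972, g(2.0) = 3.3890561
r_2 = 2.0000000 − 3.3890561·(2.0000000 − 0.2000000) / (3.3890561 − (-2.7785972)) = 2.0000000 − (6.1003010)/(6.1676533) = 1.0109203
g(1.0109203) = -1.2518712
r_3 = 1.0109203 − (-1.2518712)·(1.0109203 − 2.0000000) / (-1.2518712 − 3.3890561) = 1.0109203 − (1.2382004)/(-4.6409273) = 1.2777205

1.27772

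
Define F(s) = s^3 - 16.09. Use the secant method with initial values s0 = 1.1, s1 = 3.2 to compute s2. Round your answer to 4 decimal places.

2.0859

F(1.1) = -14.759000, F(3.2) = 16.678000
s2 = 3.200000 − 16.678000·(3.200000 − 1.100000) / (16.678000 − (-14.759000)) = 3.200000 − (35.023800)/(31.437000) = 2.085905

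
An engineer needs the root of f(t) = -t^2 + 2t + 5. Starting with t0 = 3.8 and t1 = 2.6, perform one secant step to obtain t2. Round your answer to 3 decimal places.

3.382

f(3.8) = -1.84000, f(2.6) = 3.44000
t2 = 2.60000 − 3.44000·(2.60000 − 3.80000) / (3.44000 − (-1.84000)) = 2.60000 − (-4.12800)/(5.28000) = 3.38182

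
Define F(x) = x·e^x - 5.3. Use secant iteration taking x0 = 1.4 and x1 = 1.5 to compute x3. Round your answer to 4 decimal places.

F(1.4) = 0.377280, F(1.5) = 1.422534
x2 = 1.500000 − 1.422534·(1.500000 − 1.400000) / (1.422534 − 0.377280) = 1.500000 − (0.142253)/(1.045254) = 1.363905
F(1.363905) = 0.034833
x3 = 1.363905 − 0.034833·(1.363905 − 1.500000) / (0.034833 − 1.422534) = 1.363905 − (-0.004741)/(-1.387700) = 1.360489

1.3605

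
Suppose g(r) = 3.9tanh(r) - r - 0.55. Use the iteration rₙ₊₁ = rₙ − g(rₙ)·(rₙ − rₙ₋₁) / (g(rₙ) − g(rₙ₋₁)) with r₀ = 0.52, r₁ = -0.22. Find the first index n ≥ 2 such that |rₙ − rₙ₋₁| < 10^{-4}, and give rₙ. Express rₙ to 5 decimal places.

g(0.52) = 0.7930300, g(-0.22) = -1.1744204
r₂ = -0.2200000 − (-1.1744204)·(-0.7400000)/(-1.9674505) = 0.2217245;  |Δ| = 0.4417245
g(0.2217245) = 0.0791039
r₃ = 0.2217245 − 0.0791039·(0.4417245)/(1.2535243) = 0.1938494;  |Δ| = 0.0278751
g(0.1938494) = 0.0028338
r₄ = 0.1938494 − 0.0028338·(-0.0278751)/(-0.0762700) = 0.1928137;  |Δ| = 0.0010357
g(0.1928137) = -0.0000224
r₅ = 0.1928137 − (-0.0000224)·(-0.0010357)/(-0.0028562) = 0.1928219;  |Δ| = 0.0000081
|r₅ − r₄| = 0.0000081 < 10^{-4}

n = 5, rₙ = 0.19282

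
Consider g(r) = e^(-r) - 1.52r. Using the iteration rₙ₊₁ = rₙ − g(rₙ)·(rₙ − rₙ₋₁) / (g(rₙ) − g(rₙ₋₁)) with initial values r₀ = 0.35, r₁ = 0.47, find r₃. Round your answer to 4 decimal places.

0.4286

g(0.35) = 0.172688, g(0.47) = -0.089398
r₂ = 0.470000 − (-0.089398)·(0.470000 − 0.350000) / (-0.089398 − 0.172688) = 0.470000 − (-0.010728)/(-0.262086) = 0.429068
g(0.429068) = -0.001067
r₃ = 0.429068 − (-0.001067)·(0.429068 − 0.470000) / (-0.001067 − (-0.089398)) = 0.429068 − (0.000044)/(0.088330) = 0.428573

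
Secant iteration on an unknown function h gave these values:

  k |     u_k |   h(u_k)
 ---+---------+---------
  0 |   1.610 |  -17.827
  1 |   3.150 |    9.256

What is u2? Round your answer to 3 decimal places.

u2 = 3.150 − 9.256·(3.150 − 1.610) / (9.256 − (-17.827))
   = 3.150 − (14.25424)/(27.08300) = 2.62368

2.624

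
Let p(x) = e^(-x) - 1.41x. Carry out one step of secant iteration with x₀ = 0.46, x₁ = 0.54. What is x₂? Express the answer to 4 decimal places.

0.4514

p(0.46) = -0.017316, p(0.54) = -0.178652
x₂ = 0.540000 − (-0.178652)·(0.540000 − 0.460000) / (-0.178652 − (-0.017316)) = 0.540000 − (-0.014292)/(-0.161335) = 0.451413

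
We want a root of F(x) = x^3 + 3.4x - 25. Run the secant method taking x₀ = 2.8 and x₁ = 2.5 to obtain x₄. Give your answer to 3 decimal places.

2.539

F(2.8) = 6.47200, F(2.5) = -0.87500
x₂ = 2.50000 − (-0.87500)·(2.50000 − 2.80000) / (-0.87500 − 6.47200) = 2.50000 − (0.26250)/(-7.34700) = 2.53573
F(2.53573) = -0.07399
x₃ = 2.53573 − (-0.07399)·(2.53573 − 2.50000) / (-0.07399 − (-0.87500)) = 2.53573 − (-0.00264)/(0.80101) = 2.53903
F(2.53903) = 0.00098
x₄ = 2.53903 − 0.00098·(2.53903 − 2.53573) / (0.00098 − (-0.07399)) = 2.53903 − (0.00000)/(0.07496) = 2.53899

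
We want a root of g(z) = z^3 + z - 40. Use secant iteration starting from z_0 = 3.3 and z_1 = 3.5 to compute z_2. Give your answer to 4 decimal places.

g(3.3) = -0.763000, g(3.5) = 6.375000
z_2 = 3.500000 − 6.375000·(3.500000 − 3.300000) / (6.375000 − (-0.763000)) = 3.500000 − (1.275000)/(7.138000) = 3.321379

3.3214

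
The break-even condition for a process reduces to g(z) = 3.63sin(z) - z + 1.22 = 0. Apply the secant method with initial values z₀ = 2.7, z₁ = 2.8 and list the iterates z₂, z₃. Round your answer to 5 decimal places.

g(2.7) = 0.0713890, g(2.8) = -0.3639930
z₂ = 2.8000000 − (-0.3639930)·(2.8000000 − 2.7000000) / (-0.3639930 − 0.0713890) = 2.8000000 − (-0.0363993)/(-0.4353820) = 2.7163969
g(2.7163969) = 0.0009751
z₃ = 2.7163969 − 0.0009751·(2.7163969 − 2.8000000) / (0.0009751 − (-0.3639930)) = 2.7163969 − (-0.0000815)/(0.3649681) = 2.7166202

2.71640, 2.71662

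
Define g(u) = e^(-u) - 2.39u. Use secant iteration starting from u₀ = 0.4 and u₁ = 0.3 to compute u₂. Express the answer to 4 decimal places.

0.3077

g(0.4) = -0.285680, g(0.3) = 0.023818
u₂ = 0.300000 − 0.023818·(0.300000 − 0.400000) / (0.023818 − (-0.285680)) = 0.300000 − (-0.002382)/(0.309498) = 0.307696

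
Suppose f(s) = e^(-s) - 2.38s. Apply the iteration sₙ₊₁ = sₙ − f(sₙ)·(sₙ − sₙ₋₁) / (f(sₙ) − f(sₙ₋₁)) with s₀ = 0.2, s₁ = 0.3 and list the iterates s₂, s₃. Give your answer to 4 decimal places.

f(0.2) = 0.342731, f(0.3) = 0.026818
s₂ = 0.300000 − 0.026818·(0.300000 − 0.200000) / (0.026818 − 0.342731) = 0.300000 − (0.002682)/(-0.315913) = 0.308489
f(0.308489) = 0.000352
s₃ = 0.308489 − 0.000352·(0.308489 − 0.300000) / (0.000352 − 0.026818) = 0.308489 − (0.000003)/(-0.026466) = 0.308602

0.3085, 0.3086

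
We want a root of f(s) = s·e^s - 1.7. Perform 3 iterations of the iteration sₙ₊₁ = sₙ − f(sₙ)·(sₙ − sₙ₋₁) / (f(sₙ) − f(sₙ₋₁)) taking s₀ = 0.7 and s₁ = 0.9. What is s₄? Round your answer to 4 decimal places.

0.7796

f(0.7) = -0.290373, f(0.9) = 0.513643
s₂ = 0.900000 − 0.513643·(0.900000 − 0.700000) / (0.513643 − (-0.290373)) = 0.900000 − (0.102729)/(0.804016) = 0.772231
f(0.772231) = -0.028438
s₃ = 0.772231 − (-0.028438)·(0.772231 − 0.900000) / (-0.028438 − 0.513643) = 0.772231 − (0.003633)/(-0.542080) = 0.778933
f(0.778933) = -0.002589
s₄ = 0.778933 − (-0.002589)·(0.778933 − 0.772231) / (-0.002589 − (-0.028438)) = 0.778933 − (-0.000017)/(0.025848) = 0.779605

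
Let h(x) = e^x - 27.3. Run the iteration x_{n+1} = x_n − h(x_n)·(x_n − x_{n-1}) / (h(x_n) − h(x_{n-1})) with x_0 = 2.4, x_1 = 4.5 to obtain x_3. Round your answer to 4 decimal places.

3.0681

h(2.4) = -16.276824, h(4.5) = 62.717131
x_2 = 4.500000 − 62.717131·(4.500000 − 2.400000) / (62.717131 − (-16.276824)) = 4.500000 − (131.705976)/(78.993955) = 2.832708
h(2.832708) = -10.308586
x_3 = 2.832708 − (-10.308586)·(2.832708 − 4.500000) / (-10.308586 − 62.717131) = 2.832708 − (17.187421)/(-73.025717) = 3.068069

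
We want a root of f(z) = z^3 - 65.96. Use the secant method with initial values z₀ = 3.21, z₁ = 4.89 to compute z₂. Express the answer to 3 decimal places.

f(3.21) = -32.88384, f(4.89) = 50.97017
z₂ = 4.89000 − 50.97017·(4.89000 − 3.21000) / (50.97017 − (-32.88384)) = 4.89000 − (85.62988)/(83.85401) = 3.86882

3.869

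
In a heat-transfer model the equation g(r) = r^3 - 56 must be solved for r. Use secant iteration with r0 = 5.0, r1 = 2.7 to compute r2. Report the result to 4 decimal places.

3.4931

g(5.0) = 69.000000, g(2.7) = -36.317000
r2 = 2.700000 − (-36.317000)·(2.700000 − 5.000000) / (-36.317000 − 69.000000) = 2.700000 − (83.529100)/(-105.317000) = 3.493121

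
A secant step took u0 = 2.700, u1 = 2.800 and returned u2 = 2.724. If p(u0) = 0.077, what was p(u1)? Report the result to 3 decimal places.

The secant line through (2.700, 0.077) and (2.800, p(u1)) crosses zero at u2 = 2.724.
So (2.700, 0.077), (2.800, p(u1)), (2.724, 0) are collinear:
p(u1) = 0.077 · (2.800 − 2.724) / (2.700 − 2.724) = 0.077 · (0.07600)/(-0.02400) = -0.24383

-0.244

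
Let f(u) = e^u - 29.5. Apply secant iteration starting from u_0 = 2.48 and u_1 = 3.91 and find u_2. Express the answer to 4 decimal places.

f(2.48) = -17.558736, f(3.91) = 20.398952
u_2 = 3.910000 − 20.398952·(3.910000 − 2.480000) / (20.398952 − (-17.558736)) = 3.910000 − (29.170501)/(37.957688) = 3.141500

3.1415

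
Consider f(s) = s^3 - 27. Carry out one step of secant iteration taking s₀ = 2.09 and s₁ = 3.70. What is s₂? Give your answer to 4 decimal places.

2.7829

f(2.09) = -17.870671, f(3.70) = 23.653000
s₂ = 3.700000 − 23.653000·(3.700000 − 2.090000) / (23.653000 − (-17.870671)) = 3.700000 − (38.081330)/(41.523671) = 2.782901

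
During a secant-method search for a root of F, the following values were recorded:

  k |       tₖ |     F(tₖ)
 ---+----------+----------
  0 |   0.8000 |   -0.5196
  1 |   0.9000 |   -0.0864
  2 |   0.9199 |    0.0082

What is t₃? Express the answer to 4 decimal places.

t₃ = 0.9199 − 0.0082·(0.9199 − 0.9000) / (0.0082 − (-0.0864))
   = 0.9199 − (0.000163)/(0.094600) = 0.918175

0.9182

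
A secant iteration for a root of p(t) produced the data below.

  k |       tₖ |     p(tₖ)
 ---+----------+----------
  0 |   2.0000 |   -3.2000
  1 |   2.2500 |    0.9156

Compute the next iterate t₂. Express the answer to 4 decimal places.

t₂ = 2.2500 − 0.9156·(2.2500 − 2.0000) / (0.9156 − (-3.2000))
   = 2.2500 − (0.228900)/(4.115600) = 2.194382

2.1944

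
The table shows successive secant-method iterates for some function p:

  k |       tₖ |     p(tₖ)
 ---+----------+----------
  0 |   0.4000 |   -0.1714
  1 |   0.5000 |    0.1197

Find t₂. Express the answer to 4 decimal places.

0.4589

t₂ = 0.5000 − 0.1197·(0.5000 − 0.4000) / (0.1197 − (-0.1714))
   = 0.5000 − (0.011970)/(0.291100) = 0.458880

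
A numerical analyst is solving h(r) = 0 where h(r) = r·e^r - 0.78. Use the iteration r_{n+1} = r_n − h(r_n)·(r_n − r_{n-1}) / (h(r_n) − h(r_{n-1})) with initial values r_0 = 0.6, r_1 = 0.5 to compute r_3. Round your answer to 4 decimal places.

h(0.6) = 0.313271, h(0.5) = 0.044361
r_2 = 0.500000 − 0.044361·(0.500000 − 0.600000) / (0.044361 − 0.313271) = 0.500000 − (-0.004436)/(-0.268911) = 0.483504
h(0.483504) = 0.004120
r_3 = 0.483504 − 0.004120·(0.483504 − 0.500000) / (0.004120 − 0.044361) = 0.483504 − (-0.000068)/(-0.040240) = 0.481815

0.4818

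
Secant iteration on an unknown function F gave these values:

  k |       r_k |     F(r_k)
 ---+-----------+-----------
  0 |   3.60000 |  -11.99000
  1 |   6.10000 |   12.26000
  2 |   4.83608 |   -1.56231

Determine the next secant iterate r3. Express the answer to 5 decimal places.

r3 = 4.83608 − (-1.56231)·(4.83608 − 6.10000) / (-1.56231 − 12.26000)
   = 4.83608 − (1.9746349)/(-13.8223100) = 4.9789385

4.97894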